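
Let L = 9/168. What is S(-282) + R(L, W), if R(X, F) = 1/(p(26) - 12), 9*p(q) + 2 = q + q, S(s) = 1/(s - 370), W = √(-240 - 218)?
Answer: -2963/18908 ≈ -0.15671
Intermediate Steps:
W = I*√458 (W = √(-458) = I*√458 ≈ 21.401*I)
S(s) = 1/(-370 + s)
p(q) = -2/9 + 2*q/9 (p(q) = -2/9 + (q + q)/9 = -2/9 + (2*q)/9 = -2/9 + 2*q/9)
L = 3/56 (L = 9*(1/168) = 3/56 ≈ 0.053571)
R(X, F) = -9/58 (R(X, F) = 1/((-2/9 + (2/9)*26) - 12) = 1/((-2/9 + 52/9) - 12) = 1/(50/9 - 12) = 1/(-58/9) = -9/58)
S(-282) + R(L, W) = 1/(-370 - 282) - 9/58 = 1/(-652) - 9/58 = -1/652 - 9/58 = -2963/18908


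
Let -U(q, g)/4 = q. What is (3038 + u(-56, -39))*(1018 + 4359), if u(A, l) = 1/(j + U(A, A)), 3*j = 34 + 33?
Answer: 12071822045/739 ≈ 1.6335e+7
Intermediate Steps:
U(q, g) = -4*q
j = 67/3 (j = (34 + 33)/3 = (⅓)*67 = 67/3 ≈ 22.333)
u(A, l) = 1/(67/3 - 4*A)
(3038 + u(-56, -39))*(1018 + 4359) = (3038 - 3/(-67 + 12*(-56)))*(1018 + 4359) = (3038 - 3/(-67 - 672))*5377 = (3038 - 3/(-739))*5377 = (3038 - 3*(-1/739))*5377 = (3038 + 3/739)*5377 = (2245085/739)*5377 = 12071822045/739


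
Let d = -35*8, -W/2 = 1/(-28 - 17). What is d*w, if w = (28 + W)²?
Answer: -89188064/405 ≈ -2.2022e+5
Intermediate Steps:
W = 2/45 (W = -2/(-28 - 17) = -2/(-45) = -2*(-1/45) = 2/45 ≈ 0.044444)
w = 1592644/2025 (w = (28 + 2/45)² = (1262/45)² = 1592644/2025 ≈ 786.49)
d = -280
d*w = -280*1592644/2025 = -89188064/405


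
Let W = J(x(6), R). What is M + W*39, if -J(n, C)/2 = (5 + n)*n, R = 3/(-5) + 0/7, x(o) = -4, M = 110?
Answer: 422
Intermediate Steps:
R = -⅗ (R = 3*(-⅕) + 0*(⅐) = -⅗ + 0 = -⅗ ≈ -0.60000)
J(n, C) = -2*n*(5 + n) (J(n, C) = -2*(5 + n)*n = -2*n*(5 + n))
W = 8 (W = -2*(-4)*(5 - 4) = -2*(-4)*1 = 8)
M + W*39 = 110 + 8*39 = 110 + 312 = 422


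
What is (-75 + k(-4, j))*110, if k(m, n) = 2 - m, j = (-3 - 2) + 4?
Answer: -7590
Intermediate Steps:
j = -1 (j = -5 + 4 = -1)
(-75 + k(-4, j))*110 = (-75 + (2 - 1*(-4)))*110 = (-75 + (2 + 4))*110 = (-75 + 6)*110 = -69*110 = -7590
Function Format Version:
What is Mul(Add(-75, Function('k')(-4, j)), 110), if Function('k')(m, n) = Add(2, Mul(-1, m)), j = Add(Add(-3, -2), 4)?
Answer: -7590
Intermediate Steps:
j = -1 (j = Add(-5, 4) = -1)
Mul(Add(-75, Function('k')(-4, j)), 110) = Mul(Add(-75, Add(2, Mul(-1, -4))), 110) = Mul(Add(-75, Add(2, 4)), 110) = Mul(Add(-75, 6), 110) = Mul(-69, 110) = -7590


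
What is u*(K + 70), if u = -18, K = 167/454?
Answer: -287523/227 ≈ -1266.6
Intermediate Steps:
K = 167/454 (K = 167*(1/454) = 167/454 ≈ 0.36784)
u*(K + 70) = -18*(167/454 + 70) = -18*31947/454 = -287523/227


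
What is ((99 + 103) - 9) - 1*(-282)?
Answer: 475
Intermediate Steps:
((99 + 103) - 9) - 1*(-282) = (202 - 9) + 282 = 193 + 282 = 475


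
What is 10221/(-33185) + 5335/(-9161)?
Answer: -270676556/304007785 ≈ -0.89036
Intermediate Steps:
10221/(-33185) + 5335/(-9161) = 10221*(-1/33185) + 5335*(-1/9161) = -10221/33185 - 5335/9161 = -270676556/304007785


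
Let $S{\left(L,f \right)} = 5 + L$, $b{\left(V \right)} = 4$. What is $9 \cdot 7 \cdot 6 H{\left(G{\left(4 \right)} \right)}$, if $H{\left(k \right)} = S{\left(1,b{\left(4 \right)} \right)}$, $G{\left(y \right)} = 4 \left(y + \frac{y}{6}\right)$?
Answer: $2268$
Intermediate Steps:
$G{\left(y \right)} = \frac{14 y}{3}$ ($G{\left(y \right)} = 4 \left(y + y \frac{1}{6}\right) = 4 \left(y + \frac{y}{6}\right) = 4 \frac{7 y}{6} = \frac{14 y}{3}$)
$H{\left(k \right)} = 6$ ($H{\left(k \right)} = 5 + 1 = 6$)
$9 \cdot 7 \cdot 6 H{\left(G{\left(4 \right)} \right)} = 9 \cdot 7 \cdot 6 \cdot 6 = 63 \cdot 6 \cdot 6 = 378 \cdot 6 = 2268$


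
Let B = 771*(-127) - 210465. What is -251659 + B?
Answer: -560041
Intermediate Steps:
B = -308382 (B = -97917 - 210465 = -308382)
-251659 + B = -251659 - 308382 = -560041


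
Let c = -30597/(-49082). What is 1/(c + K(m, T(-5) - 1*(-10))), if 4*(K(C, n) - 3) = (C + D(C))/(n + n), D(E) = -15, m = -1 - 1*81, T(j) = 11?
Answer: 4122888/12558335 ≈ 0.32830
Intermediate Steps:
m = -82 (m = -1 - 81 = -82)
c = 30597/49082 (c = -30597*(-1/49082) = 30597/49082 ≈ 0.62339)
K(C, n) = 3 + (-15 + C)/(8*n) (K(C, n) = 3 + ((C - 15)/(n + n))/4 = 3 + ((-15 + C)/((2*n)))/4 = 3 + ((-15 + C)*(1/(2*n)))/4 = 3 + ((-15 + C)/(2*n))/4 = 3 + (-15 + C)/(8*n))
1/(c + K(m, T(-5) - 1*(-10))) = 1/(30597/49082 + (-15 - 82 + 24*(11 - 1*(-10)))/(8*(11 - 1*(-10)))) = 1/(30597/49082 + (-15 - 82 + 24*(11 + 10))/(8*(11 + 10))) = 1/(30597/49082 + (1/8)*(-15 - 82 + 24*21)/21) = 1/(30597/49082 + (1/8)*(1/21)*(-15 - 82 + 504)) = 1/(30597/49082 + (1/8)*(1/21)*407) = 1/(30597/49082 + 407/168) = 1/(12558335/4122888) = 4122888/12558335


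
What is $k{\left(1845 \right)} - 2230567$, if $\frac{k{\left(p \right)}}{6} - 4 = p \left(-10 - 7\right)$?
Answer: $-2418733$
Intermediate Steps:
$k{\left(p \right)} = 24 - 102 p$ ($k{\left(p \right)} = 24 + 6 p \left(-10 - 7\right) = 24 + 6 p \left(-17\right) = 24 + 6 \left(- 17 p\right) = 24 - 102 p$)
$k{\left(1845 \right)} - 2230567 = \left(24 - 188190\right) - 2230567 = -188166 - 2230567 = -2418733$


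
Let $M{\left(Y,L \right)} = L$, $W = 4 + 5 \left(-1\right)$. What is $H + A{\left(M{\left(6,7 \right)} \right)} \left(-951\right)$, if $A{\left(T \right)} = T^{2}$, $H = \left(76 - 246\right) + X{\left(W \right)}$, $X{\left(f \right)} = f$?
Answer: $-46770$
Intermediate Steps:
$W = -1$ ($W = 4 - 5 = -1$)
$H = -171$ ($H = \left(76 - 246\right) - 1 = -170 - 1 = -171$)
$H + A{\left(M{\left(6,7 \right)} \right)} \left(-951\right) = -171 + 7^{2} \left(-951\right) = -171 + 49 \left(-951\right) = -171 - 46599 = -46770$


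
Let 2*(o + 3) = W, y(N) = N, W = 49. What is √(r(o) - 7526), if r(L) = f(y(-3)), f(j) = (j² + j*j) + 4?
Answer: 4*I*√469 ≈ 86.626*I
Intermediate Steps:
o = 43/2 (o = -3 + (½)*49 = -3 + 49/2 = 43/2 ≈ 21.500)
f(j) = 4 + 2*j² (f(j) = (j² + j²) + 4 = 2*j² + 4 = 4 + 2*j²)
r(L) = 22 (r(L) = 4 + 2*(-3)² = 4 + 2*9 = 4 + 18 = 22)
√(r(o) - 7526) = √(22 - 7526) = √(-7504) = 4*I*√469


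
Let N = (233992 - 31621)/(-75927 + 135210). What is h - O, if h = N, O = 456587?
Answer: -9022548250/19761 ≈ -4.5658e+5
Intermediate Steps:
N = 67457/19761 (N = 202371/59283 = 202371*(1/59283) = 67457/19761 ≈ 3.4136)
h = 67457/19761 ≈ 3.4136
h - O = 67457/19761 - 1*456587 = 67457/19761 - 456587 = -9022548250/19761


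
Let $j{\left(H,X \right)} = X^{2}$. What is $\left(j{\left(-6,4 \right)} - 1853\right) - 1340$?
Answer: $-3177$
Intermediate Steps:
$\left(j{\left(-6,4 \right)} - 1853\right) - 1340 = \left(4^{2} - 1853\right) - 1340 = \left(16 - 1853\right) - 1340 = -1837 - 1340 = -3177$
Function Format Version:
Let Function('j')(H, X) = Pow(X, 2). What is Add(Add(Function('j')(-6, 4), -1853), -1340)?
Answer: -3177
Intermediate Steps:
Add(Add(Function('j')(-6, 4), -1853), -1340) = Add(Add(Pow(4, 2), -1853), -1340) = Add(Add(16, -1853), -1340) = Add(-1837, -1340) = -3177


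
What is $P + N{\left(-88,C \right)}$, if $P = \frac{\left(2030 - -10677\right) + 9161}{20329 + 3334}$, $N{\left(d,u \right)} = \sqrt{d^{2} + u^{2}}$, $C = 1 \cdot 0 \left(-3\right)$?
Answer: $\frac{2104212}{23663} \approx 88.924$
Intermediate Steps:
$C = 0$ ($C = 0 \left(-3\right) = 0$)
$P = \frac{21868}{23663}$ ($P = \frac{\left(2030 + 10677\right) + 9161}{23663} = \left(12707 + 9161\right) \frac{1}{23663} = 21868 \cdot \frac{1}{23663} = \frac{21868}{23663} \approx 0.92414$)
$P + N{\left(-88,C \right)} = \frac{21868}{23663} + \sqrt{\left(-88\right)^{2} + 0^{2}} = \frac{21868}{23663} + \sqrt{7744 + 0} = \frac{21868}{23663} + \sqrt{7744} = \frac{21868}{23663} + 88 = \frac{2104212}{23663}$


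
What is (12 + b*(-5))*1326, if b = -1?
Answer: 22542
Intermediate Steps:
(12 + b*(-5))*1326 = (12 - 1*(-5))*1326 = (12 + 5)*1326 = 17*1326 = 22542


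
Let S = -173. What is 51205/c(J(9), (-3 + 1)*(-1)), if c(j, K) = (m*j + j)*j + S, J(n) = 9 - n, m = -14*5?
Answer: -51205/173 ≈ -295.98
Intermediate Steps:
m = -70
c(j, K) = -173 - 69*j² (c(j, K) = (-70*j + j)*j - 173 = (-69*j)*j - 173 = -69*j² - 173 = -173 - 69*j²)
51205/c(J(9), (-3 + 1)*(-1)) = 51205/(-173 - 69*(9 - 1*9)²) = 51205/(-173 - 69*(9 - 9)²) = 51205/(-173 - 69*0²) = 51205/(-173 - 69*0) = 51205/(-173 + 0) = 51205/(-173) = 51205*(-1/173) = -51205/173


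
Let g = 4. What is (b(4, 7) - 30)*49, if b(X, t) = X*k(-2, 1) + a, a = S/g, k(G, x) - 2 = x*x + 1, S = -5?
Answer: -2989/4 ≈ -747.25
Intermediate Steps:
k(G, x) = 3 + x² (k(G, x) = 2 + (x*x + 1) = 2 + (x² + 1) = 2 + (1 + x²) = 3 + x²)
a = -5/4 ≈ -1.2500
b(X, t) = -5/4 + 4*X (b(X, t) = X*(3 + 1²) - 5/4 = X*(3 + 1) - 5/4 = X*4 - 5/4 = 4*X - 5/4 = -5/4 + 4*X)
(b(4, 7) - 30)*49 = ((-5/4 + 4*4) - 30)*49 = ((-5/4 + 16) - 30)*49 = (59/4 - 30)*49 = -61/4*49 = -2989/4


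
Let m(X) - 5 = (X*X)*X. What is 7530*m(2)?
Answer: 97890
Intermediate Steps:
m(X) = 5 + X³ (m(X) = 5 + (X*X)*X = 5 + X²*X = 5 + X³)
7530*m(2) = 7530*(5 + 2³) = 7530*(5 + 8) = 7530*13 = 97890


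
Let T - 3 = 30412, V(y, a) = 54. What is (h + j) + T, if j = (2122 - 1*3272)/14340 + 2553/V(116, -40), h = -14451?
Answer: 34440086/2151 ≈ 16011.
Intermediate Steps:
T = 30415 (T = 3 + 30412 = 30415)
j = 101522/2151 (j = (2122 - 1*3272)/14340 + 2553/54 = (2122 - 3272)*(1/14340) + 2553*(1/54) = -1150*1/14340 + 851/18 = -115/1434 + 851/18 = 101522/2151 ≈ 47.198)
(h + j) + T = (-14451 + 101522/2151) + 30415 = -30982579/2151 + 30415 = 34440086/2151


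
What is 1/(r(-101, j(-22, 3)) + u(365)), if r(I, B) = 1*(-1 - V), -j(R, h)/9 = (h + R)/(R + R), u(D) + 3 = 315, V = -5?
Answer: 1/316 ≈ 0.0031646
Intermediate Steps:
u(D) = 312 (u(D) = -3 + 315 = 312)
j(R, h) = -9*(R + h)/(2*R) (j(R, h) = -9*(h + R)/(R + R) = -9*(R + h)/(2*R))
r(I, B) = 4 (r(I, B) = 1*(-1 - 1*(-5)) = 1*(-1 + 5) = 1*4 = 4)
1/(r(-101, j(-22, 3)) + u(365)) = 1/(4 + 312) = 1/316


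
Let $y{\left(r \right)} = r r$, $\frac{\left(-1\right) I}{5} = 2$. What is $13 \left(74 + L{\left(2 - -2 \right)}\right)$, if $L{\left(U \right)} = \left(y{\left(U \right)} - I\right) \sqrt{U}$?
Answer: $1638$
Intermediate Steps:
$I = -10$ ($I = \left(-5\right) 2 = -10$)
$y{\left(r \right)} = r^{2}$
$L{\left(U \right)} = \sqrt{U} \left(10 + U^{2}\right)$ ($L{\left(U \right)} = \left(U^{2} - -10\right) \sqrt{U} = \left(U^{2} + 10\right) \sqrt{U} = \left(10 + U^{2}\right) \sqrt{U} = \sqrt{U} \left(10 + U^{2}\right)$)
$13 \left(74 + L{\left(2 - -2 \right)}\right) = 13 \left(74 + \sqrt{2 - -2} \left(10 + \left(2 - -2\right)^{2}\right)\right) = 13 \left(74 + \sqrt{2 + 2} \left(10 + \left(2 + 2\right)^{2}\right)\right) = 13 \left(74 + \sqrt{4} \left(10 + 4^{2}\right)\right) = 13 \left(74 + 2 \left(10 + 16\right)\right) = 13 \left(74 + 2 \cdot 26\right) = 13 \left(74 + 52\right) = 13 \cdot 126 = 1638$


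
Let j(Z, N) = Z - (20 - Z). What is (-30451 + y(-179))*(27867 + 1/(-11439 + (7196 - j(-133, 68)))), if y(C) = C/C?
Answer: -1119237637700/1319 ≈ -8.4855e+8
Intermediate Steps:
j(Z, N) = -20 + 2*Z (j(Z, N) = Z + (-20 + Z) = -20 + 2*Z)
y(C) = 1
(-30451 + y(-179))*(27867 + 1/(-11439 + (7196 - j(-133, 68)))) = (-30451 + 1)*(27867 + 1/(-11439 + (7196 - (-20 + 2*(-133))))) = -30450*(27867 + 1/(-11439 + (7196 - (-20 - 266)))) = -30450*(27867 + 1/(-11439 + (7196 - 1*(-286)))) = -30450*(27867 + 1/(-11439 + (7196 + 286))) = -30450*(27867 + 1/(-11439 + 7482)) = -30450*(27867 + 1/(-3957)) = -30450*(27867 - 1/3957) = -30450*110269718/3957 = -1119237637700/1319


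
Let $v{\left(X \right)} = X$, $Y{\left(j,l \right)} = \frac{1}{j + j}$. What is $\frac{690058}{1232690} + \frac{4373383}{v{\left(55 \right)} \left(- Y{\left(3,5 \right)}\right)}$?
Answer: $- \frac{3234611498843}{6779795} \approx -4.771 \cdot 10^{5}$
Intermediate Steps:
$Y{\left(j,l \right)} = \frac{1}{2 j}$
$\frac{690058}{1232690} + \frac{4373383}{v{\left(55 \right)} \left(- Y{\left(3,5 \right)}\right)} = \frac{690058}{1232690} + \frac{4373383}{55 \left(- \frac{1}{2 \cdot 3}\right)} = 690058 \cdot \frac{1}{1232690} + \frac{4373383}{55 \left(- \frac{1}{2 \cdot 3}\right)} = \frac{345029}{616345} + \frac{4373383}{55 \left(\left(-1\right) \frac{1}{6}\right)} = \frac{345029}{616345} + \frac{4373383}{55 \left(- \frac{1}{6}\right)} = \frac{345029}{616345} + \frac{4373383}{- \frac{55}{6}} = \frac{345029}{616345} + 4373383 \left(- \frac{6}{55}\right) = \frac{345029}{616345} - \frac{26240298}{55} = - \frac{3234611498843}{6779795}$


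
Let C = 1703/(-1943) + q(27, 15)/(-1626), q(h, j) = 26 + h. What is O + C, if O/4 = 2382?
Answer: 30099109847/3159318 ≈ 9527.1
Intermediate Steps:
O = 9528 (O = 4*2382 = 9528)
C = -2872057/3159318 (C = 1703/(-1943) + (26 + 27)/(-1626) = 1703*(-1/1943) + 53*(-1/1626) = -1703/1943 - 53/1626 = -2872057/3159318 ≈ -0.90907)
O + C = 9528 - 2872057/3159318 = 30099109847/3159318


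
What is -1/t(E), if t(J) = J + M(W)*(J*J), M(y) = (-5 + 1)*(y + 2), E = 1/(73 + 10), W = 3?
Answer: -6889/63 ≈ -109.35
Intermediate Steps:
E = 1/83 ≈ 0.012048
M(y) = -8 - 4*y (M(y) = -4*(2 + y) = -8 - 4*y)
t(J) = J - 20*J² (t(J) = J + (-8 - 4*3)*(J*J) = J + (-8 - 12)*J² = J - 20*J²)
-1/t(E) = -1/((1 - 20*1/83)/83) = -1/((1 - 20/83)/83) = -1/((1/83)*(63/83)) = -1/63/6889 = -1*6889/63 = -6889/63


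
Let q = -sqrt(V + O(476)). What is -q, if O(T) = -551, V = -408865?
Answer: 2*I*sqrt(102354) ≈ 639.86*I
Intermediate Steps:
q = -2*I*sqrt(102354) (q = -sqrt(-408865 - 551) = -sqrt(-409416) = -2*I*sqrt(102354) ≈ -639.86*I)
-q = -(-2)*I*sqrt(102354) = 2*I*sqrt(102354)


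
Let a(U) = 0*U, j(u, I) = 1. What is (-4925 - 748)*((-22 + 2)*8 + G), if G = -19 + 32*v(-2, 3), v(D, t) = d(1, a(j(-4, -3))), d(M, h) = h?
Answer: 1015467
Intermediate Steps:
a(U) = 0
v(D, t) = 0
G = -19 (G = -19 + 32*0 = -19 + 0 = -19)
(-4925 - 748)*((-22 + 2)*8 + G) = (-4925 - 748)*((-22 + 2)*8 - 19) = -5673*(-20*8 - 19) = -5673*(-160 - 19) = -5673*(-179) = 1015467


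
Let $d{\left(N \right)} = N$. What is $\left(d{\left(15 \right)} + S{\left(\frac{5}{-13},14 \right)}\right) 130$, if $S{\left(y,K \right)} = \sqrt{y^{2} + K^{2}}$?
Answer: $1950 + 10 \sqrt{33149} \approx 3770.7$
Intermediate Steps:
$S{\left(y,K \right)} = \sqrt{K^{2} + y^{2}}$
$\left(d{\left(15 \right)} + S{\left(\frac{5}{-13},14 \right)}\right) 130 = \left(15 + \sqrt{14^{2} + \left(\frac{5}{-13}\right)^{2}}\right) 130 = \left(15 + \sqrt{196 + \left(5 \left(- \frac{1}{13}\right)\right)^{2}}\right) 130 = \left(15 + \sqrt{196 + \left(- \frac{5}{13}\right)^{2}}\right) 130 = \left(15 + \sqrt{196 + \frac{25}{169}}\right) 130 = \left(15 + \sqrt{\frac{33149}{169}}\right) 130 = \left(15 + \frac{\sqrt{33149}}{13}\right) 130 = 1950 + 10 \sqrt{33149}$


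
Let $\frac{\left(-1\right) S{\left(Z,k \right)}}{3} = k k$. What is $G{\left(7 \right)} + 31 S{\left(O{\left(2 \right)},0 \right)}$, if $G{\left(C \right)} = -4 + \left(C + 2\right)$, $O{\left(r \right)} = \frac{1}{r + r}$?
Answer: $5$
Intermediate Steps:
$O{\left(r \right)} = \frac{1}{2 r}$
$S{\left(Z,k \right)} = - 3 k^{2}$ ($S{\left(Z,k \right)} = - 3 k k = - 3 k^{2}$)
$G{\left(C \right)} = -2 + C$ ($G{\left(C \right)} = -4 + \left(2 + C\right) = -2 + C$)
$G{\left(7 \right)} + 31 S{\left(O{\left(2 \right)},0 \right)} = \left(-2 + 7\right) + 31 \left(- 3 \cdot 0^{2}\right) = 5 + 31 \left(\left(-3\right) 0\right) = 5 + 31 \cdot 0 = 5 + 0 = 5$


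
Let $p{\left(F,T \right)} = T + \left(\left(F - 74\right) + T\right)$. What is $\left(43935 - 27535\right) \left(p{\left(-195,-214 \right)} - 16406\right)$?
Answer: $-280489200$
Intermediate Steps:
$p{\left(F,T \right)} = -74 + F + 2 T$ ($p{\left(F,T \right)} = T + \left(\left(-74 + F\right) + T\right) = T + \left(-74 + F + T\right) = -74 + F + 2 T$)
$\left(43935 - 27535\right) \left(p{\left(-195,-214 \right)} - 16406\right) = \left(43935 - 27535\right) \left(\left(-74 - 195 + 2 \left(-214\right)\right) - 16406\right) = 16400 \left(\left(-74 - 195 - 428\right) - 16406\right) = 16400 \left(-697 - 16406\right) = 16400 \left(-17103\right) = -280489200$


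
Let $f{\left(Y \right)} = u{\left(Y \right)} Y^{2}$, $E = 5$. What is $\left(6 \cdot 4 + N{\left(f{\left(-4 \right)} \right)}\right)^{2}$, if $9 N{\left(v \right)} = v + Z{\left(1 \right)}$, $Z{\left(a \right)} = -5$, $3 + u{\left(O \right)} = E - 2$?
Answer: $\frac{44521}{81} \approx 549.64$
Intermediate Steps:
$u{\left(O \right)} = 0$ ($u{\left(O \right)} = -3 + \left(5 - 2\right) = -3 + 3 = 0$)
$f{\left(Y \right)} = 0$ ($f{\left(Y \right)} = 0 Y^{2} = 0$)
$N{\left(v \right)} = - \frac{5}{9} + \frac{v}{9}$ ($N{\left(v \right)} = \frac{v - 5}{9} = \frac{-5 + v}{9} = - \frac{5}{9} + \frac{v}{9}$)
$\left(6 \cdot 4 + N{\left(f{\left(-4 \right)} \right)}\right)^{2} = \left(6 \cdot 4 + \left(- \frac{5}{9} + \frac{1}{9} \cdot 0\right)\right)^{2} = \left(24 + \left(- \frac{5}{9} + 0\right)\right)^{2} = \left(24 - \frac{5}{9}\right)^{2} = \left(\frac{211}{9}\right)^{2} = \frac{44521}{81}$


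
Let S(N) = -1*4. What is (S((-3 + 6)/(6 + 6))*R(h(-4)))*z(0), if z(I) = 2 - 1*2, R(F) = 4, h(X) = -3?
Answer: 0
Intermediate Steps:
S(N) = -4
z(I) = 0 (z(I) = 2 - 2 = 0)
(S((-3 + 6)/(6 + 6))*R(h(-4)))*z(0) = -4*4*0 = -16*0 = 0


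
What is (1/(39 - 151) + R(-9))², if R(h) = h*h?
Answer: 82283041/12544 ≈ 6559.6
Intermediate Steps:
R(h) = h²
(1/(39 - 151) + R(-9))² = (1/(39 - 151) + (-9)²)² = (1/(-112) + 81)² = (-1/112 + 81)² = (9071/112)² = 82283041/12544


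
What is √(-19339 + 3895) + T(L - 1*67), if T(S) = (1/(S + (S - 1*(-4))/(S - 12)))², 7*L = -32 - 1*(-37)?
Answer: 919681/3944468025 + 6*I*√429 ≈ 0.00023316 + 124.27*I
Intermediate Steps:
L = 5/7 (L = (-32 - 1*(-37))/7 = (-32 + 37)/7 = (⅐)*5 = 5/7 ≈ 0.71429)
T(S) = (S + (4 + S)/(-12 + S))⁻² (T(S) = (1/(S + (S + 4)/(-12 + S)))² = (1/(S + (4 + S)/(-12 + S)))² = (S + (4 + S)/(-12 + S))⁻²)
√(-19339 + 3895) + T(L - 1*67) = √(-19339 + 3895) + (-12 + (5/7 - 1*67))²/(4 + (5/7 - 1*67)² - 11*(5/7 - 1*67))² = √(-15444) + (-12 + (5/7 - 67))²/(4 + (5/7 - 67)² - 11*(5/7 - 67))² = 6*I*√429 + (-12 - 464/7)²/(4 + (-464/7)² - 11*(-464/7))² = 6*I*√429 + (-548/7)²/(4 + 215296/49 + 5104/7)² = 6*I*√429 + 300304/(49*(251220/49)²) = 6*I*√429 + (300304/49)*(2401/63111488400) = 6*I*√429 + 919681/3944468025 = 919681/3944468025 + 6*I*√429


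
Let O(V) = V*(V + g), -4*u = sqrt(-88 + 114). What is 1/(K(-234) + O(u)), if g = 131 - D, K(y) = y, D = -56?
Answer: 104/1265 - 272*sqrt(26)/16445 ≈ -0.0021242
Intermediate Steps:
u = -sqrt(26)/4 (u = -sqrt(-88 + 114)/4 = -sqrt(26)/4 ≈ -1.2748)
g = 187 (g = 131 - 1*(-56) = 131 + 56 = 187)
O(V) = V*(187 + V) (O(V) = V*(V + 187) = V*(187 + V))
1/(K(-234) + O(u)) = 1/(-234 + (-sqrt(26)/4)*(187 - sqrt(26)/4)) = 1/(-234 - sqrt(26)*(187 - sqrt(26)/4)/4)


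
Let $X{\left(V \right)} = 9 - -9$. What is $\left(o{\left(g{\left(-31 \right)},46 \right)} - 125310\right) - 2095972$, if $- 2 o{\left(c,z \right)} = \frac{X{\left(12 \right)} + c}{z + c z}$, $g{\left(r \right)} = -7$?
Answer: $- \frac{1226147653}{552} \approx -2.2213 \cdot 10^{6}$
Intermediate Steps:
$X{\left(V \right)} = 18$ ($X{\left(V \right)} = 9 + 9 = 18$)
$o{\left(c,z \right)} = - \frac{18 + c}{2 \left(z + c z\right)}$ ($o{\left(c,z \right)} = - \frac{\left(18 + c\right) \frac{1}{z + c z}}{2} = - \frac{\frac{1}{z + c z} \left(18 + c\right)}{2} = - \frac{18 + c}{2 \left(z + c z\right)}$)
$\left(o{\left(g{\left(-31 \right)},46 \right)} - 125310\right) - 2095972 = \left(\frac{-18 - -7}{2 \cdot 46 \left(1 - 7\right)} - 125310\right) - 2095972 = \left(\frac{1}{2} \cdot \frac{1}{46} \frac{1}{-6} \left(-18 + 7\right) - 125310\right) - 2095972 = \left(\frac{1}{2} \cdot \frac{1}{46} \left(- \frac{1}{6}\right) \left(-11\right) - 125310\right) - 2095972 = \left(\frac{11}{552} - 125310\right) - 2095972 = - \frac{69171109}{552} - 2095972 = - \frac{1226147653}{552}$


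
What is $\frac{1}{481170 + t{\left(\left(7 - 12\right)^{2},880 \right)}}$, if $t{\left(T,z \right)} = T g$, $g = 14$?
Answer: $\frac{1}{481520} \approx 2.0768 \cdot 10^{-6}$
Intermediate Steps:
$t{\left(T,z \right)} = 14 T$ ($t{\left(T,z \right)} = T 14 = 14 T$)
$\frac{1}{481170 + t{\left(\left(7 - 12\right)^{2},880 \right)}} = \frac{1}{481170 + 14 \left(7 - 12\right)^{2}} = \frac{1}{481170 + 14 \left(-5\right)^{2}} = \frac{1}{481170 + 14 \cdot 25} = \frac{1}{481170 + 350} = \frac{1}{481520}$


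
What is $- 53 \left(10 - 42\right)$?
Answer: $1696$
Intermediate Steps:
$- 53 \left(10 - 42\right) = \left(-53\right) \left(-32\right) = 1696$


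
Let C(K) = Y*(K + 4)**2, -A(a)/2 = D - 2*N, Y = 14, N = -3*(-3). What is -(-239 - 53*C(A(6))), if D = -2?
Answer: 1436751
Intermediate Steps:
N = 9
A(a) = 40 (A(a) = -2*(-2 - 2*9) = -2*(-2 - 18) = -2*(-20) = 40)
C(K) = 14*(4 + K)**2 (C(K) = 14*(K + 4)**2 = 14*(4 + K)**2)
-(-239 - 53*C(A(6))) = -(-239 - 742*(4 + 40)**2) = -(-239 - 742*44**2) = -(-239 - 742*1936) = -(-239 - 53*27104) = -(-239 - 1436512) = -1*(-1436751) = 1436751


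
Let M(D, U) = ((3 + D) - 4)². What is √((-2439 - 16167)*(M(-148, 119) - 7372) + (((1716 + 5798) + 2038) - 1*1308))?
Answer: 3*I*√30655570 ≈ 16610.0*I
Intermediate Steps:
M(D, U) = (-1 + D)²
√((-2439 - 16167)*(M(-148, 119) - 7372) + (((1716 + 5798) + 2038) - 1*1308)) = √((-2439 - 16167)*((-1 - 148)² - 7372) + (((1716 + 5798) + 2038) - 1*1308)) = √(-18606*((-149)² - 7372) + ((7514 + 2038) - 1308)) = √(-18606*(22201 - 7372) + (9552 - 1308)) = √(-18606*14829 + 8244) = √(-275908374 + 8244) = √(-275900130) = 3*I*√30655570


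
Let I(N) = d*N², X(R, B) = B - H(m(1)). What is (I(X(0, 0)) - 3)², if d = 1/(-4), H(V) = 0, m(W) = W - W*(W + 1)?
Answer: 9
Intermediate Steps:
m(W) = W - W*(1 + W)
d = -¼ ≈ -0.25000
X(R, B) = B (X(R, B) = B - 1*0 = B + 0 = B)
I(N) = -N²/4
(I(X(0, 0)) - 3)² = (-¼*0² - 3)² = (-¼*0 - 3)² = (0 - 3)² = (-3)² = 9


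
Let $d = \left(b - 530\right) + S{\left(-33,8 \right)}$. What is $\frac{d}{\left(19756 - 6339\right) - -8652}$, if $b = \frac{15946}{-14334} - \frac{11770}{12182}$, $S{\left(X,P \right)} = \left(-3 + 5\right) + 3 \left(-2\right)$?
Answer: $- \frac{23402082536}{963404473593} \approx -0.024291$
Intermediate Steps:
$S{\left(X,P \right)} = -4$ ($S{\left(X,P \right)} = 2 - 6 = -4$)
$b = - \frac{90741338}{43654197}$ ($b = 15946 \left(- \frac{1}{14334}\right) - \frac{5885}{6091} = - \frac{7973}{7167} - \frac{5885}{6091} = - \frac{90741338}{43654197} \approx -2.0786$)
$d = - \frac{23402082536}{43654197}$ ($d = \left(- \frac{90741338}{43654197} - 530\right) - 4 = - \frac{23227465748}{43654197} - 4 = - \frac{23402082536}{43654197} \approx -536.08$)
$\frac{d}{\left(19756 - 6339\right) - -8652} = - \frac{23402082536}{43654197 \left(\left(19756 - 6339\right) - -8652\right)} = - \frac{23402082536}{43654197 \left(\left(19756 - 6339\right) + 8652\right)} = - \frac{23402082536}{43654197 \left(13417 + 8652\right)} = - \frac{23402082536}{43654197 \cdot 22069} = \left(- \frac{23402082536}{43654197}\right) \frac{1}{22069} = - \frac{23402082536}{963404473593}$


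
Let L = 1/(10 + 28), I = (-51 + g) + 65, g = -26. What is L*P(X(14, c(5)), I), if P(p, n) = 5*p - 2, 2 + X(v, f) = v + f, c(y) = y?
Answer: 83/38 ≈ 2.1842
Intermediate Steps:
I = -12 (I = (-51 - 26) + 65 = -77 + 65 = -12)
X(v, f) = -2 + f + v (X(v, f) = -2 + (v + f) = -2 + (f + v) = -2 + f + v)
L = 1/38 ≈ 0.026316
P(p, n) = -2 + 5*p
L*P(X(14, c(5)), I) = (-2 + 5*(-2 + 5 + 14))/38 = (-2 + 5*17)/38 = (-2 + 85)/38 = (1/38)*83 = 83/38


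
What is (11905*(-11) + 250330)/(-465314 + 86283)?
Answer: -119375/379031 ≈ -0.31495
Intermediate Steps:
(11905*(-11) + 250330)/(-465314 + 86283) = (-130955 + 250330)/(-379031) = 119375*(-1/379031) = -119375/379031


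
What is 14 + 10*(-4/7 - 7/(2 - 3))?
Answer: 548/7 ≈ 78.286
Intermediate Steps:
14 + 10*(-4/7 - 7/(2 - 3)) = 14 + 10*(-4*⅐ - 7/(-1)) = 14 + 10*(-4/7 - 7*(-1)) = 14 + 10*(-4/7 + 7) = 14 + 10*(45/7) = 14 + 450/7 = 548/7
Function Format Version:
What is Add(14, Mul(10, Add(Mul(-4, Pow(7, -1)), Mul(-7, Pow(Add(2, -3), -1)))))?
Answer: Rational(548, 7) ≈ 78.286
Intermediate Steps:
Add(14, Mul(10, Add(Mul(-4, Pow(7, -1)), Mul(-7, Pow(Add(2, -3), -1))))) = Add(14, Mul(10, Add(Mul(-4, Rational(1, 7)), Mul(-7, Pow(-1, -1))))) = Add(14, Mul(10, Add(Rational(-4, 7), Mul(-7, -1)))) = Add(14, Mul(10, Add(Rational(-4, 7), 7))) = Add(14, Mul(10, Rational(45, 7))) = Add(14, Rational(450, 7)) = Rational(548, 7)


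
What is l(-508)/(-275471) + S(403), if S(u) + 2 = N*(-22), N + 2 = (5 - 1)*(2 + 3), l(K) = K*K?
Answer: -109895522/275471 ≈ -398.94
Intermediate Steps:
l(K) = K²
N = 18 (N = -2 + (5 - 1)*(2 + 3) = -2 + 4*5 = -2 + 20 = 18)
S(u) = -398 (S(u) = -2 + 18*(-22) = -2 - 396 = -398)
l(-508)/(-275471) + S(403) = (-508)²/(-275471) - 398 = 258064*(-1/275471) - 398 = -258064/275471 - 398 = -109895522/275471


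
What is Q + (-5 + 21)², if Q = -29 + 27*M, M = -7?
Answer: 38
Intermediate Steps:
Q = -218 (Q = -29 + 27*(-7) = -29 - 189 = -218)
Q + (-5 + 21)² = -218 + (-5 + 21)² = -218 + 16² = -218 + 256 = 38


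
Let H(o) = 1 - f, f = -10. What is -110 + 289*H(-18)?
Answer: 3069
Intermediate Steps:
H(o) = 11 (H(o) = 1 - 1*(-10) = 1 + 10 = 11)
-110 + 289*H(-18) = -110 + 289*11 = -110 + 3179 = 3069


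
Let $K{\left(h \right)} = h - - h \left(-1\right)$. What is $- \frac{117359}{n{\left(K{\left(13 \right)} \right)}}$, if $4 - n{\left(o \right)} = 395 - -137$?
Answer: $\frac{10669}{48} \approx 222.27$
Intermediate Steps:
$K{\left(h \right)} = 0$ ($K{\left(h \right)} = h - h = 0$)
$n{\left(o \right)} = -528$ ($n{\left(o \right)} = 4 - \left(395 - -137\right) = 4 - \left(395 + 137\right) = 4 - 532 = -528$)
$- \frac{117359}{n{\left(K{\left(13 \right)} \right)}} = - \frac{117359}{-528} = \left(-117359\right) \left(- \frac{1}{528}\right) = \frac{10669}{48}$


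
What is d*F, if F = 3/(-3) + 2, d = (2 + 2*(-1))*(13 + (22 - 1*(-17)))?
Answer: 0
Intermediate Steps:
d = 0 (d = (2 - 2)*(13 + (22 + 17)) = 0*(13 + 39) = 0*52 = 0)
F = 1 (F = 3*(-1/3) + 2 = -1 + 2 = 1)
d*F = 0*1 = 0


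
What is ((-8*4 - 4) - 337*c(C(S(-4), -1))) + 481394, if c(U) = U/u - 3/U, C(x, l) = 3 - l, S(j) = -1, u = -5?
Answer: 9637607/20 ≈ 4.8188e+5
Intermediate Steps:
c(U) = -3/U - U/5 (c(U) = U/(-5) - 3/U = U*(-⅕) - 3/U = -U/5 - 3/U = -3/U - U/5)
((-8*4 - 4) - 337*c(C(S(-4), -1))) + 481394 = ((-8*4 - 4) - 337*(-3/(3 - 1*(-1)) - (3 - 1*(-1))/5)) + 481394 = ((-32 - 4) - 337*(-3/(3 + 1) - (3 + 1)/5)) + 481394 = (-36 - 337*(-3/4 - ⅕*4)) + 481394 = (-36 - 337*(-3*¼ - ⅘)) + 481394 = (-36 - 337*(-¾ - ⅘)) + 481394 = (-36 - 337*(-31/20)) + 481394 = (-36 + 10447/20) + 481394 = 9727/20 + 481394 = 9637607/20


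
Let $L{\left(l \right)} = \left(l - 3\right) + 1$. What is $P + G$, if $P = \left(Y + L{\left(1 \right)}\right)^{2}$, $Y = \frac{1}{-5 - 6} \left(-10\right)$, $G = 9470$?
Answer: $\frac{1145871}{121} \approx 9470.0$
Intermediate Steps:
$Y = \frac{10}{11}$ ($Y = \frac{1}{-11} \left(-10\right) = \left(- \frac{1}{11}\right) \left(-10\right) = \frac{10}{11} \approx 0.90909$)
$L{\left(l \right)} = -2 + l$ ($L{\left(l \right)} = \left(l - 3\right) + 1 = \left(-3 + l\right) + 1 = -2 + l$)
$P = \frac{1}{121}$ ($P = \left(\frac{10}{11} + \left(-2 + 1\right)\right)^{2} = \left(\frac{10}{11} - 1\right)^{2} = \left(- \frac{1}{11}\right)^{2} = \frac{1}{121} \approx 0.0082645$)
$P + G = \frac{1}{121} + 9470 = \frac{1145871}{121}$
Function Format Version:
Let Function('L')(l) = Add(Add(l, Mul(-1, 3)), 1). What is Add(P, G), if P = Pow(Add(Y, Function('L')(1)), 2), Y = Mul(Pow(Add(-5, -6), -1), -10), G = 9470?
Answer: Rational(1145871, 121) ≈ 9470.0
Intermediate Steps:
Y = Rational(10, 11) (Y = Mul(Pow(-11, -1), -10) = Mul(Rational(-1, 11), -10) = Rational(10, 11) ≈ 0.90909)
Function('L')(l) = Add(-2, l) (Function('L')(l) = Add(Add(l, -3), 1) = Add(Add(-3, l), 1) = Add(-2, l))
P = Rational(1, 121) (P = Pow(Add(Rational(10, 11), Add(-2, 1)), 2) = Pow(Add(Rational(10, 11), -1), 2) = Pow(Rational(-1, 11), 2) = Rational(1, 121) ≈ 0.0082645)
Add(P, G) = Add(Rational(1, 121), 9470) = Rational(1145871, 121)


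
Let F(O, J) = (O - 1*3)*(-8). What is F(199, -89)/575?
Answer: -1568/575 ≈ -2.7270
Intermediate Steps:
F(O, J) = 24 - 8*O (F(O, J) = (O - 3)*(-8) = (-3 + O)*(-8) = 24 - 8*O)
F(199, -89)/575 = (24 - 8*199)/575 = (24 - 1592)*(1/575) = -1568*1/575 = -1568/575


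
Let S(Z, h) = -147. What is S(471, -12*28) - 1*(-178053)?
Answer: 177906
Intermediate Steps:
S(471, -12*28) - 1*(-178053) = -147 - 1*(-178053) = -147 + 178053 = 177906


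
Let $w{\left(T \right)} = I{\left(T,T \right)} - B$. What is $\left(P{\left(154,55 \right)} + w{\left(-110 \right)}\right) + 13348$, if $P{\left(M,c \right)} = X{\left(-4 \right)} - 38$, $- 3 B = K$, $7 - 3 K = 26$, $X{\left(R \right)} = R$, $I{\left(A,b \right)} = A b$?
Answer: $\frac{228635}{9} \approx 25404.0$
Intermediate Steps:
$K = - \frac{19}{3}$ ($K = \frac{7}{3} - \frac{26}{3} = - \frac{19}{3} \approx -6.3333$)
$B = \frac{19}{9}$ ($B = \left(- \frac{1}{3}\right) \left(- \frac{19}{3}\right) = \frac{19}{9} \approx 2.1111$)
$P{\left(M,c \right)} = -42$ ($P{\left(M,c \right)} = -4 - 38 = -42$)
$w{\left(T \right)} = - \frac{19}{9} + T^{2}$ ($w{\left(T \right)} = T T - \frac{19}{9} = T^{2} - \frac{19}{9} = - \frac{19}{9} + T^{2}$)
$\left(P{\left(154,55 \right)} + w{\left(-110 \right)}\right) + 13348 = \left(-42 - \left(\frac{19}{9} - \left(-110\right)^{2}\right)\right) + 13348 = \left(-42 + \left(- \frac{19}{9} + 12100\right)\right) + 13348 = \left(-42 + \frac{108881}{9}\right) + 13348 = \frac{108503}{9} + 13348 = \frac{228635}{9}$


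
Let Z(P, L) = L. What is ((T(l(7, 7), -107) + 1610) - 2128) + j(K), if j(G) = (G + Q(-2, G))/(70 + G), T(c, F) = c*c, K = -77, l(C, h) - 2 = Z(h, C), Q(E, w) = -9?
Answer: -2973/7 ≈ -424.71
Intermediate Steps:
l(C, h) = 2 + C
T(c, F) = c**2
j(G) = (-9 + G)/(70 + G) (j(G) = (G - 9)/(70 + G) = (-9 + G)/(70 + G))
((T(l(7, 7), -107) + 1610) - 2128) + j(K) = (((2 + 7)**2 + 1610) - 2128) + (-9 - 77)/(70 - 77) = ((9**2 + 1610) - 2128) - 86/(-7) = ((81 + 1610) - 2128) - 1/7*(-86) = (1691 - 2128) + 86/7 = -437 + 86/7 = -2973/7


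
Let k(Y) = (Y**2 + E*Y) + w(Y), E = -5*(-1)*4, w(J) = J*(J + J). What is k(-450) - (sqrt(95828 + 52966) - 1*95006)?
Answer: 693506 - sqrt(148794) ≈ 6.9312e+5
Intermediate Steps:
w(J) = 2*J**2 (w(J) = J*(2*J) = 2*J**2)
E = 20 (E = 5*4 = 20)
k(Y) = 3*Y**2 + 20*Y (k(Y) = (Y**2 + 20*Y) + 2*Y**2 = 3*Y**2 + 20*Y)
k(-450) - (sqrt(95828 + 52966) - 1*95006) = -450*(20 + 3*(-450)) - (sqrt(95828 + 52966) - 1*95006) = -450*(20 - 1350) - (sqrt(148794) - 95006) = -450*(-1330) - (-95006 + sqrt(148794)) = 598500 + (95006 - sqrt(148794)) = 693506 - sqrt(148794)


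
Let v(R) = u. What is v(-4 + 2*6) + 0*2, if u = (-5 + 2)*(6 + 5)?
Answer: -33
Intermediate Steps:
u = -33 (u = -3*11 = -33)
v(R) = -33
v(-4 + 2*6) + 0*2 = -33 + 0*2 = -33 + 0 = -33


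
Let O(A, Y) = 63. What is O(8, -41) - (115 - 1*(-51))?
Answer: -103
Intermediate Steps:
O(8, -41) - (115 - 1*(-51)) = 63 - (115 - 1*(-51)) = 63 - (115 + 51) = 63 - 1*166 = 63 - 166 = -103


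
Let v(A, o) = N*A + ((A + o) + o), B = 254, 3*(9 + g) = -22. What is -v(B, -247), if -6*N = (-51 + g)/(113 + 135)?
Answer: 255013/1116 ≈ 228.51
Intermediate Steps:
g = -49/3 (g = -9 + (⅓)*(-22) = -9 - 22/3 = -49/3 ≈ -16.333)
N = 101/2232 (N = -(-51 - 49/3)/(6*(113 + 135)) = -(-101)/(9*248) = -⅙*(-101/372) = 101/2232 ≈ 0.045251)
v(A, o) = 2*o + 2333*A/2232 (v(A, o) = 101*A/2232 + ((A + o) + o) = 101*A/2232 + (A + 2*o) = 2*o + 2333*A/2232)
-v(B, -247) = -(2*(-247) + (2333/2232)*254) = -(-494 + 296291/1116) = -1*(-255013/1116) = 255013/1116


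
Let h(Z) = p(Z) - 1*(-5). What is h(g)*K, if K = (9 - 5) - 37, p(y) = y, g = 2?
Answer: -231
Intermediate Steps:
K = -33 (K = 4 - 37 = -33)
h(Z) = 5 + Z (h(Z) = Z - 1*(-5) = Z + 5 = 5 + Z)
h(g)*K = (5 + 2)*(-33) = 7*(-33) = -231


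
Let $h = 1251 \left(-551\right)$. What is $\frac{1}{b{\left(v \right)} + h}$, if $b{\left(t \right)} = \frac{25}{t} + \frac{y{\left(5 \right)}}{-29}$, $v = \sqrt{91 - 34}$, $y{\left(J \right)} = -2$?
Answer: $- \frac{33043018731}{22776583574942528} - \frac{21025 \sqrt{57}}{22776583574942528} \approx -1.4508 \cdot 10^{-6}$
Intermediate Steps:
$h = -689301$
$v = \sqrt{57} \approx 7.5498$
$b{\left(t \right)} = \frac{2}{29} + \frac{25}{t}$ ($b{\left(t \right)} = \frac{25}{t} - \frac{2}{-29} = \frac{25}{t} - - \frac{2}{29} = \frac{25}{t} + \frac{2}{29} = \frac{2}{29} + \frac{25}{t}$)
$\frac{1}{b{\left(v \right)} + h} = \frac{1}{\left(\frac{2}{29} + \frac{25}{\sqrt{57}}\right) - 689301} = \frac{1}{\left(\frac{2}{29} + 25 \frac{\sqrt{57}}{57}\right) - 689301} = \frac{1}{\left(\frac{2}{29} + \frac{25 \sqrt{57}}{57}\right) - 689301} = \frac{1}{- \frac{19989727}{29} + \frac{25 \sqrt{57}}{57}}$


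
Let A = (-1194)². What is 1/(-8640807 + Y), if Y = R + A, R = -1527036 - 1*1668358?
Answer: -1/10410565 ≈ -9.6056e-8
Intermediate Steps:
A = 1425636
R = -3195394 (R = -1527036 - 1668358 = -3195394)
Y = -1769758 (Y = -3195394 + 1425636 = -1769758)
1/(-8640807 + Y) = 1/(-8640807 - 1769758) = 1/(-10410565) = -1/10410565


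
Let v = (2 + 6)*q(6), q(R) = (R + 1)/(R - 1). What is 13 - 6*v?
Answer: -271/5 ≈ -54.200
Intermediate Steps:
q(R) = (1 + R)/(-1 + R)
v = 56/5 (v = (2 + 6)*((1 + 6)/(-1 + 6)) = 8*(7/5) = 56/5 ≈ 11.200)
13 - 6*v = 13 - 6*56/5 = 13 - 336/5 = -271/5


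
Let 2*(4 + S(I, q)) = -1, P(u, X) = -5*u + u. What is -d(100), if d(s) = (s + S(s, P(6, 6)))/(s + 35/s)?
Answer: -1910/2007 ≈ -0.95167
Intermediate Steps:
P(u, X) = -4*u
S(I, q) = -9/2 (S(I, q) = -4 + (½)*(-1) = -4 - ½ = -9/2)
d(s) = (-9/2 + s)/(s + 35/s) (d(s) = (s - 9/2)/(s + 35/s) = (-9/2 + s)/(s + 35/s))
-d(100) = -100*(-9 + 2*100)/(2*(35 + 100²)) = -100*(-9 + 200)/(2*(35 + 10000)) = -100*191/(2*10035) = -1*1910/2007 = -1910/2007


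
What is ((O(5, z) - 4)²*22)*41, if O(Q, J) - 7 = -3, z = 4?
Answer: 0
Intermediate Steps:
O(Q, J) = 4 (O(Q, J) = 7 - 3 = 4)
((O(5, z) - 4)²*22)*41 = ((4 - 4)²*22)*41 = (0²*22)*41 = (0*22)*41 = 0*41 = 0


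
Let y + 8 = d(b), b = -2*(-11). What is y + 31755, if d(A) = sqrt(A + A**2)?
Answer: 31747 + sqrt(506) ≈ 31770.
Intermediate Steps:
b = 22
y = -8 + sqrt(506) (y = -8 + sqrt(22*(1 + 22)) = -8 + sqrt(22*23) = -8 + sqrt(506) ≈ 14.494)
y + 31755 = (-8 + sqrt(506)) + 31755 = 31747 + sqrt(506)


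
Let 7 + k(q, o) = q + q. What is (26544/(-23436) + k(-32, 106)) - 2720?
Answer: -779005/279 ≈ -2792.1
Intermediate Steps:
k(q, o) = -7 + 2*q (k(q, o) = -7 + (q + q) = -7 + 2*q)
(26544/(-23436) + k(-32, 106)) - 2720 = (26544/(-23436) + (-7 + 2*(-32))) - 2720 = (26544*(-1/23436) + (-7 - 64)) - 2720 = (-316/279 - 71) - 2720 = -20125/279 - 2720 = -779005/279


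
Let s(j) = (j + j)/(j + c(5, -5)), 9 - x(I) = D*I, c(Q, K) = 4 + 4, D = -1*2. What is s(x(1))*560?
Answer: 12320/19 ≈ 648.42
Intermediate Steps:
D = -2
c(Q, K) = 8
x(I) = 9 + 2*I (x(I) = 9 - (-2)*I = 9 + 2*I)
s(j) = 2*j/(8 + j) (s(j) = (j + j)/(j + 8) = (2*j)/(8 + j) = 2*j/(8 + j))
s(x(1))*560 = (2*(9 + 2*1)/(8 + (9 + 2*1)))*560 = (2*(9 + 2)/(8 + (9 + 2)))*560 = (2*11/(8 + 11))*560 = (2*11/19)*560 = (2*11*(1/19))*560 = (22/19)*560 = 12320/19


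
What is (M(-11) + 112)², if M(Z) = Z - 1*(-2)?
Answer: 10609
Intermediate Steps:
M(Z) = 2 + Z (M(Z) = Z + 2 = 2 + Z)
(M(-11) + 112)² = ((2 - 11) + 112)² = (-9 + 112)² = 103² = 10609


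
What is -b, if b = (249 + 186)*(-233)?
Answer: 101355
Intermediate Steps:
b = -101355 (b = 435*(-233) = -101355)
-b = -1*(-101355) = 101355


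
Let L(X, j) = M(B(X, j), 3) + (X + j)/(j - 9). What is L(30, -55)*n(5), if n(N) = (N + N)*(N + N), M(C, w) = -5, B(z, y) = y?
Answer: -7375/16 ≈ -460.94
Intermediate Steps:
n(N) = 4*N² (n(N) = (2*N)*(2*N) = 4*N²)
L(X, j) = -5 + (X + j)/(-9 + j) (L(X, j) = -5 + (X + j)/(j - 9) = -5 + (X + j)/(-9 + j))
L(30, -55)*n(5) = ((45 + 30 - 4*(-55))/(-9 - 55))*(4*5²) = ((45 + 30 + 220)/(-64))*(4*25) = -1/64*295*100 = -295/64*100 = -7375/16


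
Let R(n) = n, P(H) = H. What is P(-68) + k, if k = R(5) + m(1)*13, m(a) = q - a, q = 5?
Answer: -11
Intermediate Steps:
m(a) = 5 - a
k = 57 (k = 5 + (5 - 1*1)*13 = 5 + (5 - 1)*13 = 5 + 4*13 = 5 + 52 = 57)
P(-68) + k = -68 + 57 = -11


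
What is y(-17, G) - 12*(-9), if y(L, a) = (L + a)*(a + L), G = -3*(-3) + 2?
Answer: 144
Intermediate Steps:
G = 11 (G = 9 + 2 = 11)
y(L, a) = (L + a)² (y(L, a) = (L + a)*(L + a) = (L + a)²)
y(-17, G) - 12*(-9) = (-17 + 11)² - 12*(-9) = (-6)² - 1*(-108) = 36 + 108 = 144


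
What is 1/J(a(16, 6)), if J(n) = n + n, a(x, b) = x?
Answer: 1/32 ≈ 0.031250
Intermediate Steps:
J(n) = 2*n
1/J(a(16, 6)) = 1/(2*16) = 1/32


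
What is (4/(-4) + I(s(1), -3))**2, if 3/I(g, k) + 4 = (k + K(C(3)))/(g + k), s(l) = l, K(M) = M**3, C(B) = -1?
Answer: 25/4 ≈ 6.2500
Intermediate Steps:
I(g, k) = 3/(-4 + (-1 + k)/(g + k)) (I(g, k) = 3/(-4 + (k + (-1)**3)/(g + k)) = 3/(-4 + (k - 1)/(g + k)) = 3/(-4 + (-1 + k)/(g + k)))
(4/(-4) + I(s(1), -3))**2 = (4/(-4) + 3*(-1*1 - 1*(-3))/(1 + 3*(-3) + 4*1))**2 = (4*(-1/4) + 3*(-1 + 3)/(1 - 9 + 4))**2 = (-1 + 3*2/(-4))**2 = (-1 + 3*(-1/4)*2)**2 = (-1 - 3/2)**2 = (-5/2)**2 = 25/4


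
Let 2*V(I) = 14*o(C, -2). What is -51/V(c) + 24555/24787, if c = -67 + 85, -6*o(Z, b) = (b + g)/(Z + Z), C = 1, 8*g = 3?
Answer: -17017521/322231 ≈ -52.812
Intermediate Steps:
g = 3/8 (g = (⅛)*3 = 3/8 ≈ 0.37500)
o(Z, b) = -(3/8 + b)/(12*Z) (o(Z, b) = -(b + 3/8)/(6*(Z + Z)) = -(3/8 + b)/(6*(2*Z)) = -(3/8 + b)*1/(2*Z)/6 = -(3/8 + b)/(12*Z))
c = 18
V(I) = 91/96 (V(I) = (14*((1/96)*(-3 - 8*(-2))/1))/2 = (14*((1/96)*1*(-3 + 16)))/2 = (14*((1/96)*1*13))/2 = (14*(13/96))/2 = (½)*(91/48) = 91/96)
-51/V(c) + 24555/24787 = -51/91/96 + 24555/24787 = -51*96/91 + 24555*(1/24787) = -4896/91 + 24555/24787 = -17017521/322231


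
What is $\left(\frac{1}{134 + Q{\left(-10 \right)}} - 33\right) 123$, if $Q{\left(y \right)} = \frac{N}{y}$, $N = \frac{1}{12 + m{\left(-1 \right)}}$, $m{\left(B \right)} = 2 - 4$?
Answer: $- \frac{54374241}{13399} \approx -4058.1$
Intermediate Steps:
$m{\left(B \right)} = -2$
$N = \frac{1}{10}$ ($N = \frac{1}{12 - 2} = \frac{1}{10} \approx 0.1$)
$Q{\left(y \right)} = \frac{1}{10 y}$
$\left(\frac{1}{134 + Q{\left(-10 \right)}} - 33\right) 123 = \left(\frac{1}{134 + \frac{1}{10 \left(-10\right)}} - 33\right) 123 = \left(\frac{1}{134 + \frac{1}{10} \left(- \frac{1}{10}\right)} - 33\right) 123 = \left(\frac{1}{134 - \frac{1}{100}} - 33\right) 123 = \left(\frac{1}{\frac{13399}{100}} - 33\right) 123 = \left(\frac{100}{13399} - 33\right) 123 = \left(- \frac{442067}{13399}\right) 123 = - \frac{54374241}{13399}$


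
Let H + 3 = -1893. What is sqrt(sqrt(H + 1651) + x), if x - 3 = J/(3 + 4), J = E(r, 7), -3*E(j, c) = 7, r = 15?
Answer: sqrt(24 + 63*I*sqrt(5))/3 ≈ 3.0451 + 2.5701*I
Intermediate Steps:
H = -1896 (H = -3 - 1893 = -1896)
E(j, c) = -7/3 (E(j, c) = -1/3*7 = -7/3)
J = -7/3 ≈ -2.3333
x = 8/3 (x = 3 - 7/3/(3 + 4) = 3 - 7/3/7 = 3 + (1/7)*(-7/3) = 3 - 1/3 = 8/3 ≈ 2.6667)
sqrt(sqrt(H + 1651) + x) = sqrt(sqrt(-1896 + 1651) + 8/3) = sqrt(sqrt(-245) + 8/3) = sqrt(7*I*sqrt(5) + 8/3) = sqrt(8/3 + 7*I*sqrt(5))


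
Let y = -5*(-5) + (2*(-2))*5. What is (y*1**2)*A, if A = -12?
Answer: -60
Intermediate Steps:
y = 5 (y = 25 - 4*5 = 25 - 20 = 5)
(y*1**2)*A = (5*1**2)*(-12) = (5*1)*(-12) = 5*(-12) = -60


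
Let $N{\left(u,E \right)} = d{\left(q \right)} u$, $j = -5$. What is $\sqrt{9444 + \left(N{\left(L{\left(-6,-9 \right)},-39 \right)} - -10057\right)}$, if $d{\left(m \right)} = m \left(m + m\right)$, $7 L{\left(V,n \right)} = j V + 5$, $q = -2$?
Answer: $\sqrt{19541} \approx 139.79$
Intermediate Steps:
$L{\left(V,n \right)} = \frac{5}{7} - \frac{5 V}{7}$ ($L{\left(V,n \right)} = \frac{- 5 V + 5}{7} = \frac{5 - 5 V}{7} = \frac{5}{7} - \frac{5 V}{7}$)
$d{\left(m \right)} = 2 m^{2}$ ($d{\left(m \right)} = m 2 m = 2 m^{2}$)
$N{\left(u,E \right)} = 8 u$ ($N{\left(u,E \right)} = 2 \left(-2\right)^{2} u = 2 \cdot 4 u = 8 u$)
$\sqrt{9444 + \left(N{\left(L{\left(-6,-9 \right)},-39 \right)} - -10057\right)} = \sqrt{9444 + \left(8 \left(\frac{5}{7} - - \frac{30}{7}\right) - -10057\right)} = \sqrt{9444 + \left(8 \left(\frac{5}{7} + \frac{30}{7}\right) + 10057\right)} = \sqrt{9444 + \left(8 \cdot 5 + 10057\right)} = \sqrt{9444 + \left(40 + 10057\right)} = \sqrt{9444 + 10097} = \sqrt{19541}$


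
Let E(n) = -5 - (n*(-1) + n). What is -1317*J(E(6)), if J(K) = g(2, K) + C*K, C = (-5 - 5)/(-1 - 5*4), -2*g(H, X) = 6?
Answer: 49607/7 ≈ 7086.7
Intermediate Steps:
g(H, X) = -3 (g(H, X) = -½*6 = -3)
C = 10/21 (C = -10/(-1 - 20) = -10/(-21) = -10*(-1/21) = 10/21 ≈ 0.47619)
E(n) = -5 (E(n) = -5 - (-n + n) = -5 - 1*0 = -5 + 0 = -5)
J(K) = -3 + 10*K/21
-1317*J(E(6)) = -1317*(-3 + (10/21)*(-5)) = -1317*(-3 - 50/21) = -1317*(-113/21) = 49607/7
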